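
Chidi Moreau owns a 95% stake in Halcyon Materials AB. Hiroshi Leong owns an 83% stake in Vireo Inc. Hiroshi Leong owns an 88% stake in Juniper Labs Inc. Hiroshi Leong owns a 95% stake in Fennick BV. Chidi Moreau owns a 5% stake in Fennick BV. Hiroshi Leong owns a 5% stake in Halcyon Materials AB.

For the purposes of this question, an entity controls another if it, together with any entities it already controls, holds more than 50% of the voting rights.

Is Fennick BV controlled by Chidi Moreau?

Chidi holds 95% of Halcyon, so Chidi controls Halcyon.
In Fennick, Chidi's side holds only 5%, not > 50%.
So Chidi does not control Fennick.

No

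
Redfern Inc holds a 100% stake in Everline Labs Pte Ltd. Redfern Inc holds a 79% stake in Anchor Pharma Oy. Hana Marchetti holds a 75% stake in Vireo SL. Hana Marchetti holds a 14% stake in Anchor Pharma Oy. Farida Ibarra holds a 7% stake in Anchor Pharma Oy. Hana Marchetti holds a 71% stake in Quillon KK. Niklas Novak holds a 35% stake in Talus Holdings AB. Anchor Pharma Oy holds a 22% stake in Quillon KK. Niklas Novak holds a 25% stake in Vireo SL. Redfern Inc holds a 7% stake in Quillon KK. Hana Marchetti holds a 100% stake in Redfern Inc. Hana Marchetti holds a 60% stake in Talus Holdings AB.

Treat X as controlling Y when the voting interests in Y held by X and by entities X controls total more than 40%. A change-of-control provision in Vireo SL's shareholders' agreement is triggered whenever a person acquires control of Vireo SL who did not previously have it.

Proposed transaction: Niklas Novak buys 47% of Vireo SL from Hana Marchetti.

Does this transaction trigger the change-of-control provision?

The purchase adds only to Niklas's holdings (Hana's stake shrinks), so Niklas is the only person who could newly come to control Vireo.
Niklas's largest direct stake is 35% in Talus, which does not meet the threshold, so Niklas controls no company.
In Vireo, Niklas's side holds only 25%, not > 40%.
So before the transaction, Niklas does not control Vireo.
After the purchase, Niklas's direct stake in Vireo rises to 25% + 47% = 72%, and Hana's stake falls to 28%.
Niklas holds 72% of Vireo, so Niklas controls Vireo.
Niklas did not control Vireo before and does after, so the clause is triggered.

Yes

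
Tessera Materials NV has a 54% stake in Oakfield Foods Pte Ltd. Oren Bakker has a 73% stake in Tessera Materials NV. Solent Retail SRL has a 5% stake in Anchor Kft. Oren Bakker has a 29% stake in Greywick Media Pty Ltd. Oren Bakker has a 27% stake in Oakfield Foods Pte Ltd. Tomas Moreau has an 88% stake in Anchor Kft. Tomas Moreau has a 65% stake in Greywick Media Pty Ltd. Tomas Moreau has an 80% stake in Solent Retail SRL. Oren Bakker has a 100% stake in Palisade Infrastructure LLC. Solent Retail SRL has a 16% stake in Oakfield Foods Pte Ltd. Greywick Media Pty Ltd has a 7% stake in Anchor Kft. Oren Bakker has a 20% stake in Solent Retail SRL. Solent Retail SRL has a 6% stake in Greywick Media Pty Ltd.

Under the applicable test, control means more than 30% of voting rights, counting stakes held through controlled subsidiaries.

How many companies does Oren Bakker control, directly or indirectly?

Oren holds 73% of Tessera, so Oren controls Tessera.
Tessera and Oren together hold 54% + 27% = 81% of Oakfield, so Oren controls Oakfield.
Oren holds 100% of Palisade, so Oren controls Palisade.
No other company's threshold is met.
Oren controls 3 companies.

3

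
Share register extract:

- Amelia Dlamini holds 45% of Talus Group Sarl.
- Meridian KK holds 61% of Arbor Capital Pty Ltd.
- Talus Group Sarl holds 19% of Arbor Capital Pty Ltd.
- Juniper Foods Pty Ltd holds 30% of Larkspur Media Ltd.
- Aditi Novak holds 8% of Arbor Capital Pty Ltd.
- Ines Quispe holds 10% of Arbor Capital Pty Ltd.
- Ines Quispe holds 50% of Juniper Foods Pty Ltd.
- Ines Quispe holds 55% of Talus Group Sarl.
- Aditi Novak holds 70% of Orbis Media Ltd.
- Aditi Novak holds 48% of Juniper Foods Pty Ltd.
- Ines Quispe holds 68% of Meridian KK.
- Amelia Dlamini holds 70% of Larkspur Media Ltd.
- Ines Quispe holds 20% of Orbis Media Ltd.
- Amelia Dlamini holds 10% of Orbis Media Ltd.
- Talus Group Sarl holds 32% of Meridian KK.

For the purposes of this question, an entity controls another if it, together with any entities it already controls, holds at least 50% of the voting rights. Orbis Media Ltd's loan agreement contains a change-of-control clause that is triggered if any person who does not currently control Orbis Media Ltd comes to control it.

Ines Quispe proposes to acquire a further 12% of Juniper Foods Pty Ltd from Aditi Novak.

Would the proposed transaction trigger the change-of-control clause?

The purchase adds only to Ines's holdings (Aditi's stake shrinks), so Ines is the only person who could newly come to control Orbis.
Ines holds 55% of Talus, so Ines controls Talus.
Ines holds 50% of Juniper, so Ines controls Juniper.
Talus and Ines together hold 32% + 68% = 100% of Meridian, so Ines controls Meridian.
Meridian and Ines and Talus together hold 61% + 10% + 19% = 90% of Arbor, so Ines controls Arbor.
In Orbis, Ines's side holds only 20%, not ≥ 50%.
So before the transaction, Ines does not control Orbis.
After the purchase, Ines's direct stake in Juniper rises to 50% + 12% = 62%, and Aditi's stake falls to 36%.
Ines holds 62% of Juniper, so Ines controls Juniper.
After the transaction, Ines's side holds 20% of Orbis, not ≥ 50%, so Ines still does not control Orbis.
No new person acquires control, so the clause is not triggered.

No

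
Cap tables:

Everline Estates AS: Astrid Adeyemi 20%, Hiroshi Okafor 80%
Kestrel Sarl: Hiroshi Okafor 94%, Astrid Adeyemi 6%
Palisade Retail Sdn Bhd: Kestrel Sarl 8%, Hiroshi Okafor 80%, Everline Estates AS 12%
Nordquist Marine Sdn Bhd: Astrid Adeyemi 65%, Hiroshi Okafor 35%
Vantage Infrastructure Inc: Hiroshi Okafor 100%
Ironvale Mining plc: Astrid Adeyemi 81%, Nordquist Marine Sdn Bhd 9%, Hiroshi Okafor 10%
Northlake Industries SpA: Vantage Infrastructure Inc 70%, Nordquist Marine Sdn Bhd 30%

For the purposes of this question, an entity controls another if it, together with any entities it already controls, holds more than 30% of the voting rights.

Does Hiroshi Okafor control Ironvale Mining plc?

No

Hiroshi holds 80% of Everline, so Hiroshi controls Everline.
Hiroshi holds 94% of Kestrel, so Hiroshi controls Kestrel.
Kestrel and Hiroshi and Everline together hold 8% + 80% + 12% = 100% of Palisade, so Hiroshi controls Palisade.
Hiroshi holds 35% of Nordquist, so Hiroshi controls Nordquist.
Hiroshi holds 100% of Vantage, so Hiroshi controls Vantage.
Vantage and Nordquist together hold 70% + 30% = 100% of Northlake, so Hiroshi controls Northlake.
In Ironvale, Hiroshi's side holds only 9% + 10% = 19%, not > 30%.
So Hiroshi does not control Ironvale.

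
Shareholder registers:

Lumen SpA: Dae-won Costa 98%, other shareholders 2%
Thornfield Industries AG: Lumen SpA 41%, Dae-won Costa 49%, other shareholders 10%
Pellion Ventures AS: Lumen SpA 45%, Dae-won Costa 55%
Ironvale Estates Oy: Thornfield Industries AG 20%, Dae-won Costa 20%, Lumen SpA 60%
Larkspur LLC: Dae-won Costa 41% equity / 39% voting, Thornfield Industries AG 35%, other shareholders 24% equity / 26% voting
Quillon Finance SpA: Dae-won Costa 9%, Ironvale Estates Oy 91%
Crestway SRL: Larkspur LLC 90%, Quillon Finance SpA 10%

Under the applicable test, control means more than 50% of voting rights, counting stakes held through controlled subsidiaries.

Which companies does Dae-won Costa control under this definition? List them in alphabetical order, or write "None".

Dae-won holds 98% of Lumen, so Dae-won controls Lumen.
Lumen and Dae-won together hold 41% + 49% = 90% of Thornfield, so Dae-won controls Thornfield.
Lumen and Dae-won together hold 45% + 55% = 100% of Pellion, so Dae-won controls Pellion.
Thornfield and Dae-won and Lumen together hold 20% + 20% + 60% = 100% of Ironvale, so Dae-won controls Ironvale.
Dae-won and Thornfield together hold 39% + 35% = 74% of Larkspur, so Dae-won controls Larkspur.
Dae-won and Ironvale together hold 9% + 91% = 100% of Quillon, so Dae-won controls Quillon.
Larkspur and Quillon together hold 90% + 10% = 100% of Crestway, so Dae-won controls Crestway.

Crestway SRL, Ironvale Estates Oy, Larkspur LLC, Lumen SpA, Pellion Ventures AS, Quillon Finance SpA, Thornfield Industries AG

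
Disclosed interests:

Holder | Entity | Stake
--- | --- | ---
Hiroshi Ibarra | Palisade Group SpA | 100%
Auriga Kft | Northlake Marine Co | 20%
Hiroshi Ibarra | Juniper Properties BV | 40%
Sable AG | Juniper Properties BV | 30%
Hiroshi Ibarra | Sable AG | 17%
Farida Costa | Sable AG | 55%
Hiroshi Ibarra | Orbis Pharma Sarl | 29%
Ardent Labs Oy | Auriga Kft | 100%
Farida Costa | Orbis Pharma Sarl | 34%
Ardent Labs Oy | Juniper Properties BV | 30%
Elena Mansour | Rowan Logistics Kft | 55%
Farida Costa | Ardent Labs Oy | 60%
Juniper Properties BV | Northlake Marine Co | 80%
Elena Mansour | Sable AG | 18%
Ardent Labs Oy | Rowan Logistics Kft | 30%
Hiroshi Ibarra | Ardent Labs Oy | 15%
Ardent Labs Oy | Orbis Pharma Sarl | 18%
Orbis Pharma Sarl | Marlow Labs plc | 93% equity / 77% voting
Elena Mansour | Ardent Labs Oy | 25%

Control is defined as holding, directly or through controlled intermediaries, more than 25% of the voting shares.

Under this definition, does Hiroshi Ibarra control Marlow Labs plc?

Hiroshi holds 29% of Orbis, so Hiroshi controls Orbis.
Orbis holds 77% of Marlow, so Hiroshi controls Marlow.

Yes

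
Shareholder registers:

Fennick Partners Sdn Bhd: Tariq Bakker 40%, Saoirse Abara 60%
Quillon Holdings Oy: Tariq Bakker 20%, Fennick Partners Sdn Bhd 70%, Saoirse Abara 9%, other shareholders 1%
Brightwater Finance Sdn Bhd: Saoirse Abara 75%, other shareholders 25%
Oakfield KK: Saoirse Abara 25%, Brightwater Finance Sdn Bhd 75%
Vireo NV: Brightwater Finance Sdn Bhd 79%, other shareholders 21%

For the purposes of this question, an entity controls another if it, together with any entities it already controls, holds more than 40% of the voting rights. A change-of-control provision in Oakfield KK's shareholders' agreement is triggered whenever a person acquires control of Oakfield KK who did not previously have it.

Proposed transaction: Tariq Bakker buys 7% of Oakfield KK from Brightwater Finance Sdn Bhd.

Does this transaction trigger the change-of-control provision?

The purchase adds only to Tariq's holdings (Brightwater's stake shrinks), so Tariq is the only person who could newly come to control Oakfield.
Tariq's largest direct stake is 40% in Fennick, which does not meet the threshold, so Tariq controls no company.
Neither Tariq nor any entity Tariq controls holds any voting interest in Oakfield.
So before the transaction, Tariq does not control Oakfield.
After the purchase, Tariq holds 7% of Oakfield directly, and Brightwater's stake falls to 68%.
After the transaction, Tariq's side holds 7% of Oakfield, not > 40%, so Tariq still does not control Oakfield.
No new person acquires control, so the clause is not triggered.

No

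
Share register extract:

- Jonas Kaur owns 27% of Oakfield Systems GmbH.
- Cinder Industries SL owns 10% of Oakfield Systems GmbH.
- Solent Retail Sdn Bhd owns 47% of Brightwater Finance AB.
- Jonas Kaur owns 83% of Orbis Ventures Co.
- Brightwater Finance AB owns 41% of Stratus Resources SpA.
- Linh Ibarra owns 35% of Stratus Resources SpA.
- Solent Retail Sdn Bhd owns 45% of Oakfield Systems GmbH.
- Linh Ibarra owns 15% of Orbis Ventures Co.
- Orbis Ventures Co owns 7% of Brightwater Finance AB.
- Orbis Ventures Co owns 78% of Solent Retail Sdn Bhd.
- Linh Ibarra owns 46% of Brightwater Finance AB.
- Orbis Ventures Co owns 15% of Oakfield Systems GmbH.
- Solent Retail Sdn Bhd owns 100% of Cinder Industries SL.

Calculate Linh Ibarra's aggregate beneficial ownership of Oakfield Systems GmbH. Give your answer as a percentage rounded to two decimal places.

8.69%

Linh reaches Oakfield along 3 paths.
Via Orbis: 15% × 15% = 2.25%.
Via Orbis → Solent → Cinder: 15% × 78% × 100% × 10% = 1.17%.
Via Orbis → Solent: 15% × 78% × 45% = 5.265%.
Total: 2.25% + 1.17% + 5.265% = 8.685%.
Rounded: 8.69%.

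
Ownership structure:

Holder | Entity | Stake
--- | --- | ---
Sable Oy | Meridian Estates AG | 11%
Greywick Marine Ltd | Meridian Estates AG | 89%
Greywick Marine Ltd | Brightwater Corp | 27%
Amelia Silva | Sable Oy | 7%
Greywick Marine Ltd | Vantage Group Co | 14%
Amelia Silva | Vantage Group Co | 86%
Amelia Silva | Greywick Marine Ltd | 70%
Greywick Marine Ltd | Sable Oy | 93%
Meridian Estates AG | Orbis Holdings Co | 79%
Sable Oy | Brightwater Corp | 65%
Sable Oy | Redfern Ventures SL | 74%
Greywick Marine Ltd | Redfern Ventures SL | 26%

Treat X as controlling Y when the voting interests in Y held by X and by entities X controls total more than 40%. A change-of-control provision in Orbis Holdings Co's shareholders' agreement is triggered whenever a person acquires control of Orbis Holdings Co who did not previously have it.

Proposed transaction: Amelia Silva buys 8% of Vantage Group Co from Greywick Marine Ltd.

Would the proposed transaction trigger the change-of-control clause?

The purchase adds only to Amelia's holdings (Greywick's stake shrinks), so Amelia is the only person who could newly come to control Orbis.
Amelia holds 70% of Greywick, so Amelia controls Greywick.
Amelia and Greywick together hold 7% + 93% = 100% of Sable, so Amelia controls Sable.
Greywick and Sable together hold 89% + 11% = 100% of Meridian, so Amelia controls Meridian.
Meridian holds 79% of Orbis, so Amelia controls Orbis.
So Amelia already controls Orbis before the transaction.
After the purchase, Amelia's direct stake in Vantage rises to 86% + 8% = 94%, and Greywick's stake falls to 6%.
Amelia controlled Orbis already, so this is not a new person acquiring control; every other person's position is unchanged or reduced.
No new person acquires control, so the clause is not triggered.

No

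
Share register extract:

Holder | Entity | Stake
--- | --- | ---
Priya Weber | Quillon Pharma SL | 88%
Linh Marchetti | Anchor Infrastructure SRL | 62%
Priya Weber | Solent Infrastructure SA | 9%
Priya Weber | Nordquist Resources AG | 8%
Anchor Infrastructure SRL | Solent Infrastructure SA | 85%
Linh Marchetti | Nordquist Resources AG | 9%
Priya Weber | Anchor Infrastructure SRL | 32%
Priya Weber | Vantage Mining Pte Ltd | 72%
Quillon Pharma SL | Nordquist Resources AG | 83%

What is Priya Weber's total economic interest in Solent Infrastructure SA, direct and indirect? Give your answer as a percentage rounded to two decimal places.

Priya reaches Solent along 2 paths.
Via Anchor: 32% × 85% = 27.2%.
Direct stake: 9% = 9%.
Total: 27.2% + 9% = 36.2%.
Rounded: 36.20%.

36.20%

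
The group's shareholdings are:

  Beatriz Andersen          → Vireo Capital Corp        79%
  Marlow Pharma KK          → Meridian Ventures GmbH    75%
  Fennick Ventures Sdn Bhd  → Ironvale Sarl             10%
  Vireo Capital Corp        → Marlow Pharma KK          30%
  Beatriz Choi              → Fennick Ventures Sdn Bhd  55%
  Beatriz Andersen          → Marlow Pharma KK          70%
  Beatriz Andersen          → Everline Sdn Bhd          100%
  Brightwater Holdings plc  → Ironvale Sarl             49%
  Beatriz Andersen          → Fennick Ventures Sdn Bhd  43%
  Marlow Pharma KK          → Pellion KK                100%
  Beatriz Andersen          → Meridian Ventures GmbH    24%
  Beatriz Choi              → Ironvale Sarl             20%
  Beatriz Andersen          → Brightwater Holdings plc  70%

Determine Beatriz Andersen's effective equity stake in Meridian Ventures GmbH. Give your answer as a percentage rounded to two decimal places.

Beatriz Andersen reaches Meridian along 3 paths.
Via Marlow: 70% × 75% = 52.5%.
Via Vireo → Marlow: 79% × 30% × 75% = 17.775%.
Direct stake: 24% = 24%.
Total: 52.5% + 17.775% + 24% = 94.275%.
Rounded: 94.28%.

94.28%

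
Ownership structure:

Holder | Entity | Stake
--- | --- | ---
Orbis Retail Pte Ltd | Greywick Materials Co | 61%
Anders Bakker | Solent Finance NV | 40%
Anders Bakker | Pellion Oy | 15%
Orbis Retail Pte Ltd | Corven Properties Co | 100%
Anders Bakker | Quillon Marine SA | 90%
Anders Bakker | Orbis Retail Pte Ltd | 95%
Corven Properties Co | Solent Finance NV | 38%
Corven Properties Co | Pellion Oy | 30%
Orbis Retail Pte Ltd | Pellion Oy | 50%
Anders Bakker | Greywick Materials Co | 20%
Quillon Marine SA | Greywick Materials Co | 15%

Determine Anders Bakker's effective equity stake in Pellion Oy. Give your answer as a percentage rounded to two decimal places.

Anders reaches Pellion along 3 paths.
Via Orbis → Corven: 95% × 100% × 30% = 28.5%.
Via Orbis: 95% × 50% = 47.5%.
Direct stake: 15% = 15%.
Total: 28.5% + 47.5% + 15% = 91%.
Rounded: 91.00%.

91.00%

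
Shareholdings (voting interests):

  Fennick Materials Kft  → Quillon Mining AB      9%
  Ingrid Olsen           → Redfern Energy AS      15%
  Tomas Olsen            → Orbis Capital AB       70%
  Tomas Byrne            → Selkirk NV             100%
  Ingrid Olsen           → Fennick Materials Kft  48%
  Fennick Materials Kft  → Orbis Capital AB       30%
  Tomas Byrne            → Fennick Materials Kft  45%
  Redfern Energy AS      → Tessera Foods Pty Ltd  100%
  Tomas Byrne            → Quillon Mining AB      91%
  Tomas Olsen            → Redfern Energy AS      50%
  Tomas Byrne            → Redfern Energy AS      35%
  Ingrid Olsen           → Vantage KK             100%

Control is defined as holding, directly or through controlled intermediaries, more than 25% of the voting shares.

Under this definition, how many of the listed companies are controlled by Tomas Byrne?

Tomas Byrne holds 35% of Redfern, so Tomas Byrne controls Redfern.
Tomas Byrne holds 45% of Fennick, so Tomas Byrne controls Fennick.
Fennick holds 30% of Orbis, so Tomas Byrne controls Orbis.
Tomas Byrne holds 100% of Selkirk, so Tomas Byrne controls Selkirk.
Redfern holds 100% of Tessera, so Tomas Byrne controls Tessera.
Fennick and Tomas Byrne together hold 9% + 91% = 100% of Quillon, so Tomas Byrne controls Quillon.
No other company's threshold is met.
Tomas Byrne controls 6 companies.

6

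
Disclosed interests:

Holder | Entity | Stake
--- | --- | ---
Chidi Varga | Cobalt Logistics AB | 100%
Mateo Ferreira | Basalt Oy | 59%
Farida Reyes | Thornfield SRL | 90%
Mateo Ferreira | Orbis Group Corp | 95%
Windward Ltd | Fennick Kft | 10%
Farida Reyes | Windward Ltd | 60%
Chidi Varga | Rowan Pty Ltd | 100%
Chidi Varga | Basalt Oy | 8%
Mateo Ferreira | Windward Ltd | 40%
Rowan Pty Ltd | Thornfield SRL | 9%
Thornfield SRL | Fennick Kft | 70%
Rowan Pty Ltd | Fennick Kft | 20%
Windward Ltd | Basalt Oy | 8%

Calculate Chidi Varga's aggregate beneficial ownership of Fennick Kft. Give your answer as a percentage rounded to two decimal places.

26.30%

Chidi reaches Fennick along 2 paths.
Via Rowan → Thornfield: 100% × 9% × 70% = 6.3%.
Via Rowan: 100% × 20% = 20%.
Total: 6.3% + 20% = 26.3%.
Rounded: 26.30%.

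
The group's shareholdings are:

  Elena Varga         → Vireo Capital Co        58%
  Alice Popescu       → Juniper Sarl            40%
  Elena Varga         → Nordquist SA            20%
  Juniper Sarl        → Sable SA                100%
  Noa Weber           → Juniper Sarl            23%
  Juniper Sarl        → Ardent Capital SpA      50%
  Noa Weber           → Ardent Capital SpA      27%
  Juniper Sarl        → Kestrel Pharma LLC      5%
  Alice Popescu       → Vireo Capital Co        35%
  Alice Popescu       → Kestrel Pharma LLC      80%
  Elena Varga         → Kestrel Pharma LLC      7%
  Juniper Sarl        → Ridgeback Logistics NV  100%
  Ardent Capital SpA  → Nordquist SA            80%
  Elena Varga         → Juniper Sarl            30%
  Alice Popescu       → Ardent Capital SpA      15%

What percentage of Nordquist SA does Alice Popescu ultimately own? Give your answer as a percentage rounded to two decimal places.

28.00%

Alice reaches Nordquist along 2 paths.
Via Juniper → Ardent: 40% × 50% × 80% = 16%.
Via Ardent: 15% × 80% = 12%.
Total: 16% + 12% = 28%.
Rounded: 28.00%.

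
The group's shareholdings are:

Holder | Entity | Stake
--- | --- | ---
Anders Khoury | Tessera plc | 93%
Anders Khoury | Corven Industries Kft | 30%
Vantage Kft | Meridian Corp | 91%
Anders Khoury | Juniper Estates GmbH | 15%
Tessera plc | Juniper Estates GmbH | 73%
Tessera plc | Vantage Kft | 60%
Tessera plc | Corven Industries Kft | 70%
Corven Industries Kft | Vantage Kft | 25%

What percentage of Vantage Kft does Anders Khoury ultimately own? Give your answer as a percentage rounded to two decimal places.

79.58%

Anders reaches Vantage along 3 paths.
Via Tessera → Corven: 93% × 70% × 25% = 16.275%.
Via Corven: 30% × 25% = 7.5%.
Via Tessera: 93% × 60% = 55.8%.
Total: 16.275% + 7.5% + 55.8% = 79.575%.
Rounded: 79.58%.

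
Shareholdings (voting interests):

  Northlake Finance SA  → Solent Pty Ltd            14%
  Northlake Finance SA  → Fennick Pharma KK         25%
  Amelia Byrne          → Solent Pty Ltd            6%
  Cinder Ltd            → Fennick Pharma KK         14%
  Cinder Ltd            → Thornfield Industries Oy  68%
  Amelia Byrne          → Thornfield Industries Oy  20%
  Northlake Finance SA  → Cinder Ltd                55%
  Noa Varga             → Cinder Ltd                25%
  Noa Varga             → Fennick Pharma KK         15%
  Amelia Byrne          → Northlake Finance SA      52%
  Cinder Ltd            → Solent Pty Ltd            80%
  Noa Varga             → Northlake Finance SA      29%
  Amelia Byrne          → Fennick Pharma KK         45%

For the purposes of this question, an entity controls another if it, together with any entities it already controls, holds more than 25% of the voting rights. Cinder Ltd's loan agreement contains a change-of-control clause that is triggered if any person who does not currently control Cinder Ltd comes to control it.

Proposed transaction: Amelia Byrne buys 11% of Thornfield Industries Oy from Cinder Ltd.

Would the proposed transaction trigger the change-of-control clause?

No

The purchase adds only to Amelia's holdings (Cinder's stake shrinks), so Amelia is the only person who could newly come to control Cinder.
Amelia holds 52% of Northlake, so Amelia controls Northlake.
Northlake holds 55% of Cinder, so Amelia controls Cinder.
So Amelia already controls Cinder before the transaction.
After the purchase, Amelia's direct stake in Thornfield rises to 20% + 11% = 31%, and Cinder's stake falls to 57%.
Amelia controlled Cinder already, so this is not a new person acquiring control; every other person's position is unchanged or reduced.
No new person acquires control, so the clause is not triggered.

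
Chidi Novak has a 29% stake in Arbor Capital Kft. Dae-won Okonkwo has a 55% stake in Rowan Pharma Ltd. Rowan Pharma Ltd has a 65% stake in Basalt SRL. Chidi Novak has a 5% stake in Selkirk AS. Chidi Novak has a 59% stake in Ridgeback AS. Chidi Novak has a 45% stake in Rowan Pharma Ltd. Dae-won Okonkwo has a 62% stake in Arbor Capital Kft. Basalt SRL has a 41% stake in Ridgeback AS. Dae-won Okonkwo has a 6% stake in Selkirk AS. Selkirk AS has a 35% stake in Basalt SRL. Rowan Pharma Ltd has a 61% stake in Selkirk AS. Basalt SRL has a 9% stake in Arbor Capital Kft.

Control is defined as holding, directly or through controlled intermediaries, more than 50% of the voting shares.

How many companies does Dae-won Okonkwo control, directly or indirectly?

Dae-won holds 55% of Rowan, so Dae-won controls Rowan.
Dae-won and Rowan together hold 6% + 61% = 67% of Selkirk, so Dae-won controls Selkirk.
Rowan and Selkirk together hold 65% + 35% = 100% of Basalt, so Dae-won controls Basalt.
Dae-won and Basalt together hold 62% + 9% = 71% of Arbor, so Dae-won controls Arbor.
No other company's threshold is met.
Dae-won controls 4 companies.

4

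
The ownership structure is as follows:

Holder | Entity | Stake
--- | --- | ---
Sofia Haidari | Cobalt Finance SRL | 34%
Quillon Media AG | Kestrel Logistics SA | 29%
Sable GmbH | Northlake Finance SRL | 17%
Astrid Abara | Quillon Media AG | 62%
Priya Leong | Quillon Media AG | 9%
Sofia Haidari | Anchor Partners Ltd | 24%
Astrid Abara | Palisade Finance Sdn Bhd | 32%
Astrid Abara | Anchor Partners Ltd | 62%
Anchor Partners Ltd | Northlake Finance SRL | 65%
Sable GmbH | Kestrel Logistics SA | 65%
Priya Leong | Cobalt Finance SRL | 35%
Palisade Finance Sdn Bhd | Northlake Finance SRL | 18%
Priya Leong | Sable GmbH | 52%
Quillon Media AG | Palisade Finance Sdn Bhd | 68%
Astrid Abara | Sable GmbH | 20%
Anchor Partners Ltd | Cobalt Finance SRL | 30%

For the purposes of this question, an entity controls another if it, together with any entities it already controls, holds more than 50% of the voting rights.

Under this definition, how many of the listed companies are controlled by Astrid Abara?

Astrid holds 62% of Quillon, so Astrid controls Quillon.
Astrid holds 62% of Anchor, so Astrid controls Anchor.
Quillon and Astrid together hold 68% + 32% = 100% of Palisade, so Astrid controls Palisade.
Palisade and Anchor together hold 18% + 65% = 83% of Northlake, so Astrid controls Northlake.
No other company's threshold is met.
Astrid controls 4 companies.

4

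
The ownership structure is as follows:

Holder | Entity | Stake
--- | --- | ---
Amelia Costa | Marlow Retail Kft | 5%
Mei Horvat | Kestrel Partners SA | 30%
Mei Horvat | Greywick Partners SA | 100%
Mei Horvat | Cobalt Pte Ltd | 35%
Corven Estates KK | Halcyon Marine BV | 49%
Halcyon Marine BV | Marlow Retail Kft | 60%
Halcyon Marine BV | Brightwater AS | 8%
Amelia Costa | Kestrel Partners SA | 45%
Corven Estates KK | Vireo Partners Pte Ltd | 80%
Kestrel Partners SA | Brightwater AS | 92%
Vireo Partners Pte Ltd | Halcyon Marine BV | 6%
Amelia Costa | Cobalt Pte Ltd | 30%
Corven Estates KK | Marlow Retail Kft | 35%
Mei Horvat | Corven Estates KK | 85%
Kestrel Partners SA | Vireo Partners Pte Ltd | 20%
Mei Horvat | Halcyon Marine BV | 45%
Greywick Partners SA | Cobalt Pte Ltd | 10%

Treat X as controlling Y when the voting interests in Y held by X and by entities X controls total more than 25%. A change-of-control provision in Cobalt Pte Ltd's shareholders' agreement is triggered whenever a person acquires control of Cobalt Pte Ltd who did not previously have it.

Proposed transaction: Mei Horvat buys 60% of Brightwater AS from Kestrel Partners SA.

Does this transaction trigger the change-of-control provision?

No

The purchase adds only to Mei's holdings (Kestrel's stake shrinks), so Mei is the only person who could newly come to control Cobalt.
Mei holds 100% of Greywick, so Mei controls Greywick.
Greywick and Mei together hold 10% + 35% = 45% of Cobalt, so Mei controls Cobalt.
So Mei already controls Cobalt before the transaction.
After the purchase, Mei holds 60% of Brightwater directly, and Kestrel's stake falls to 32%.
Mei controlled Cobalt already, so this is not a new person acquiring control; every other person's position is unchanged or reduced.
No new person acquires control, so the clause is not triggered.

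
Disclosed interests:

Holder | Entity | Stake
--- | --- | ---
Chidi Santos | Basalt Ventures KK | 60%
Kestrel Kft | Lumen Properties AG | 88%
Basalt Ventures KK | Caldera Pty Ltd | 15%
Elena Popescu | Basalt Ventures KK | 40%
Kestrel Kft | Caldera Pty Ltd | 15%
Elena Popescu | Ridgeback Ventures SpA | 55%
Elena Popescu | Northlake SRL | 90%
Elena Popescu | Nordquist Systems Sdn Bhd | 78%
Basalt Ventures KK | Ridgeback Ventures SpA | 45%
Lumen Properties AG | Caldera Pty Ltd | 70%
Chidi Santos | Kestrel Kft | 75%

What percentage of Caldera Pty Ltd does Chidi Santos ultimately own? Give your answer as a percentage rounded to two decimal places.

Chidi reaches Caldera along 3 paths.
Via Kestrel: 75% × 15% = 11.25%.
Via Kestrel → Lumen: 75% × 88% × 70% = 46.2%.
Via Basalt: 60% × 15% = 9%.
Total: 11.25% + 46.2% + 9% = 66.45%.

66.45%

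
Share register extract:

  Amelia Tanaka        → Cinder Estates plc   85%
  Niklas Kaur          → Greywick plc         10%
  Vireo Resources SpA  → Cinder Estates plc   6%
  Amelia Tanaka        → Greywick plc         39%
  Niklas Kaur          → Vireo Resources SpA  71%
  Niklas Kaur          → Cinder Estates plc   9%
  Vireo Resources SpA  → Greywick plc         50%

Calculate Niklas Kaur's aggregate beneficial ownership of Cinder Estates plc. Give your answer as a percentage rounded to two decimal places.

Niklas reaches Cinder along 2 paths.
Via Vireo: 71% × 6% = 4.26%.
Direct stake: 9% = 9%.
Total: 4.26% + 9% = 13.26%.

13.26%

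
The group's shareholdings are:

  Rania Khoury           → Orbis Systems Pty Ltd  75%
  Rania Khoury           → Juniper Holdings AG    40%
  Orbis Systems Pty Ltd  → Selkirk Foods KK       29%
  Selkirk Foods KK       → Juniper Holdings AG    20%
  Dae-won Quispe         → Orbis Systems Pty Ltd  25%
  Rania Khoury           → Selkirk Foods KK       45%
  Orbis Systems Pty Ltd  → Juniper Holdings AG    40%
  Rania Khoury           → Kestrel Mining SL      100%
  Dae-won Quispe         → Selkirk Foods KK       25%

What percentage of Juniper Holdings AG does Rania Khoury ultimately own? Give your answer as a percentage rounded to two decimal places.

83.35%

Rania reaches Juniper along 4 paths.
Direct stake: 40% = 40%.
Via Selkirk: 45% × 20% = 9%.
Via Orbis → Selkirk: 75% × 29% × 20% = 4.35%.
Via Orbis: 75% × 40% = 30%.
Total: 40% + 9% + 4.35% + 30% = 83.35%.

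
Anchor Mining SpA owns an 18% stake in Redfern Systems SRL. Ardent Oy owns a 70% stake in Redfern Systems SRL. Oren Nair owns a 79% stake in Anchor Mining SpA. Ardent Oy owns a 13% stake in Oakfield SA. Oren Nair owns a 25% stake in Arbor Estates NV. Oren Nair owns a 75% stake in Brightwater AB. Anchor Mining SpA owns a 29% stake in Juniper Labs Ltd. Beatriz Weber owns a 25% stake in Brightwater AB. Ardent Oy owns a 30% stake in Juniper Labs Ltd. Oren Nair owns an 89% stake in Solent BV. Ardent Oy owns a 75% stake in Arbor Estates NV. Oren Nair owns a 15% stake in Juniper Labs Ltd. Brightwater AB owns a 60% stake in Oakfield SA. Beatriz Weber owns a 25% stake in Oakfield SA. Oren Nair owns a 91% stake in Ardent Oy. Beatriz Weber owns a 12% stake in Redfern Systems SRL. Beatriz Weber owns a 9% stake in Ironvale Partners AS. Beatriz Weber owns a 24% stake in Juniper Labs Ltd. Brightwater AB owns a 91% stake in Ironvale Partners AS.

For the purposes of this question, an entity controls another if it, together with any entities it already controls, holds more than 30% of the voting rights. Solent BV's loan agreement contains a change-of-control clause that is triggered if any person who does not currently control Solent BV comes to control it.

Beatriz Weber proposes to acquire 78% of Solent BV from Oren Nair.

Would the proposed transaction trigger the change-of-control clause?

The purchase adds only to Beatriz's holdings (Oren's stake shrinks), so Beatriz is the only person who could newly come to control Solent.
Beatriz's largest direct stake is 25% in Brightwater, which does not meet the threshold, so Beatriz controls no company.
Neither Beatriz nor any entity Beatriz controls holds any voting interest in Solent.
So before the transaction, Beatriz does not control Solent.
After the purchase, Beatriz holds 78% of Solent directly, and Oren's stake falls to 11%.
Beatriz holds 78% of Solent, so Beatriz controls Solent.
Beatriz did not control Solent before and does after, so the clause is triggered.

Yes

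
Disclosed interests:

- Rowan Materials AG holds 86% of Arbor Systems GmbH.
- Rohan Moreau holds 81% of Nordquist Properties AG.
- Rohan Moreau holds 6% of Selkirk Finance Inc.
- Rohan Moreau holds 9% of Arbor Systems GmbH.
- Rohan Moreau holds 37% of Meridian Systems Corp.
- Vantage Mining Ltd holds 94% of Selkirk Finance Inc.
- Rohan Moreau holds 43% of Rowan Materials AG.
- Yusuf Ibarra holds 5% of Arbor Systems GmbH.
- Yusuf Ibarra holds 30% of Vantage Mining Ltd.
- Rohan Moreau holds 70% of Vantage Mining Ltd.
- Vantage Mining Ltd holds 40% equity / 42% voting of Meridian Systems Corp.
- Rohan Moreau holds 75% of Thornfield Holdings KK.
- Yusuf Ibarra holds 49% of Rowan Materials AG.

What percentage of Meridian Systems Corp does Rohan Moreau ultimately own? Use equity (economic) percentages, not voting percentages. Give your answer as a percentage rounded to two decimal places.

65.00%

Rohan reaches Meridian along 2 paths.
Via Vantage: 70% × 40% = 28%.
Direct stake: 37% = 37%.
Total: 28% + 37% = 65%.
Rounded: 65.00%.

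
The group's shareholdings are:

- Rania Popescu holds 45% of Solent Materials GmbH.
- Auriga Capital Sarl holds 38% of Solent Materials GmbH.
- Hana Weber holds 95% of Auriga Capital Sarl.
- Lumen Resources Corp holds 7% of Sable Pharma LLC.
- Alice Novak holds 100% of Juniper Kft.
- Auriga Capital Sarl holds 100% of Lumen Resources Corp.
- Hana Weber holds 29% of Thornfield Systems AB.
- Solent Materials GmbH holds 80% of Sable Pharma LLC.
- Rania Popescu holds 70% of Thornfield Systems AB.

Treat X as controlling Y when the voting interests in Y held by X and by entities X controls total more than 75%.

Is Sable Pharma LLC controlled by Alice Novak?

Alice holds 100% of Juniper, so Alice controls Juniper.
Neither Alice nor any entity Alice controls holds any voting interest in Sable.
So Alice does not control Sable.

No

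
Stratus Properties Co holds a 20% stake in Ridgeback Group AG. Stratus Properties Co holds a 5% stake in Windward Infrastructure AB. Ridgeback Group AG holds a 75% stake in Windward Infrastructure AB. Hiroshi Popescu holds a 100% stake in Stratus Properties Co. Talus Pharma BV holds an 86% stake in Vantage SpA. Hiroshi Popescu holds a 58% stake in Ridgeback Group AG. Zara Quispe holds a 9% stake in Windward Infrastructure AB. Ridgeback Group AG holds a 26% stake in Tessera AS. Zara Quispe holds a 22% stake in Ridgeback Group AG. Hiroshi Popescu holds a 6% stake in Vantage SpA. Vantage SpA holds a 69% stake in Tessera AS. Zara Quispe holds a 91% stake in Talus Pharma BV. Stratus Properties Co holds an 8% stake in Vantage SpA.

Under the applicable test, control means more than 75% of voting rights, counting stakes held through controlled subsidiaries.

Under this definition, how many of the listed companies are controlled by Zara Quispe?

Zara holds 91% of Talus, so Zara controls Talus.
Talus holds 86% of Vantage, so Zara controls Vantage.
No other company's threshold is met.
Zara controls 2 companies.

2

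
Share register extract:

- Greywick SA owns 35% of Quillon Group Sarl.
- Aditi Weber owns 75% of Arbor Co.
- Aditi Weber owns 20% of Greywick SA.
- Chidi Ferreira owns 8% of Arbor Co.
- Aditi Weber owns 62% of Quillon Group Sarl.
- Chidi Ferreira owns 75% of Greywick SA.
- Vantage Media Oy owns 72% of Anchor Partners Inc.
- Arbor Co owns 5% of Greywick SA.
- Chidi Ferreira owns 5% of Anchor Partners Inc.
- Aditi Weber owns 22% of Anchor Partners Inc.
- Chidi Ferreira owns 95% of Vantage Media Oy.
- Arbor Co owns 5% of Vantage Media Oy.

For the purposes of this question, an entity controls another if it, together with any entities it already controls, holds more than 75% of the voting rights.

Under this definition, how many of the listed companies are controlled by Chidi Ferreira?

Chidi holds 95% of Vantage, so Chidi controls Vantage.
Chidi and Vantage together hold 5% + 72% = 77% of Anchor, so Chidi controls Anchor.
No other company's threshold is met.
Chidi controls 2 companies.

2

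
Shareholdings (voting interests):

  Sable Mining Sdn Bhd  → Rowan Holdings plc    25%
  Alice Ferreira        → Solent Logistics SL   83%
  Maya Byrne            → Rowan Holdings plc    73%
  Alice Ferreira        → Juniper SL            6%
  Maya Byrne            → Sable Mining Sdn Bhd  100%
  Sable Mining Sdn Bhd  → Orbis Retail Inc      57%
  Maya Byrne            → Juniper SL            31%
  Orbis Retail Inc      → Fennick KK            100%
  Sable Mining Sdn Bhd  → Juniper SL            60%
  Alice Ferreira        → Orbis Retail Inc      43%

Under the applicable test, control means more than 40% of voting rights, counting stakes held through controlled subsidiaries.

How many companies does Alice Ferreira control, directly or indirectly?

Alice holds 43% of Orbis, so Alice controls Orbis.
Orbis holds 100% of Fennick, so Alice controls Fennick.
Alice holds 83% of Solent, so Alice controls Solent.
No other company's threshold is met.
Alice controls 3 companies.

3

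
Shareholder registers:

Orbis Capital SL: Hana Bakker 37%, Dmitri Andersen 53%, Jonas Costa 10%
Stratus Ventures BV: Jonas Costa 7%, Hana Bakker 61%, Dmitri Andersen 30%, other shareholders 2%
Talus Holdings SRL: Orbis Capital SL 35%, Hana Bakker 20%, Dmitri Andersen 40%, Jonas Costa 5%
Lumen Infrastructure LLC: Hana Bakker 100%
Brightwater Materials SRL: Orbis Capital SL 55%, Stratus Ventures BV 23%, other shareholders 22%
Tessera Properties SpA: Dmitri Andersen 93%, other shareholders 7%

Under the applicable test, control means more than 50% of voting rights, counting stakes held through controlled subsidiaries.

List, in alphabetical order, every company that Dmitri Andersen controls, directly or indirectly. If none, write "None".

Dmitri holds 53% of Orbis, so Dmitri controls Orbis.
Orbis and Dmitri together hold 35% + 40% = 75% of Talus, so Dmitri controls Talus.
Orbis holds 55% of Brightwater, so Dmitri controls Brightwater.
Dmitri holds 93% of Tessera, so Dmitri controls Tessera.
No other company's threshold is met.

Brightwater Materials SRL, Orbis Capital SL, Talus Holdings SRL, Tessera Properties SpA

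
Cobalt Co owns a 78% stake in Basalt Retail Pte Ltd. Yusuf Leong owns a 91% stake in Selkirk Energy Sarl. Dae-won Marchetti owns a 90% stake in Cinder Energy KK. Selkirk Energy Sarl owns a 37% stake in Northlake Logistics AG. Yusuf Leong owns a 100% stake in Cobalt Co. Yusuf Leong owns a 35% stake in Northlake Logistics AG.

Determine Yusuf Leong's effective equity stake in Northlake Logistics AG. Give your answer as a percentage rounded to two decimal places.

Yusuf reaches Northlake along 2 paths.
Via Selkirk: 91% × 37% = 33.67%.
Direct stake: 35% = 35%.
Total: 33.67% + 35% = 68.67%.

68.67%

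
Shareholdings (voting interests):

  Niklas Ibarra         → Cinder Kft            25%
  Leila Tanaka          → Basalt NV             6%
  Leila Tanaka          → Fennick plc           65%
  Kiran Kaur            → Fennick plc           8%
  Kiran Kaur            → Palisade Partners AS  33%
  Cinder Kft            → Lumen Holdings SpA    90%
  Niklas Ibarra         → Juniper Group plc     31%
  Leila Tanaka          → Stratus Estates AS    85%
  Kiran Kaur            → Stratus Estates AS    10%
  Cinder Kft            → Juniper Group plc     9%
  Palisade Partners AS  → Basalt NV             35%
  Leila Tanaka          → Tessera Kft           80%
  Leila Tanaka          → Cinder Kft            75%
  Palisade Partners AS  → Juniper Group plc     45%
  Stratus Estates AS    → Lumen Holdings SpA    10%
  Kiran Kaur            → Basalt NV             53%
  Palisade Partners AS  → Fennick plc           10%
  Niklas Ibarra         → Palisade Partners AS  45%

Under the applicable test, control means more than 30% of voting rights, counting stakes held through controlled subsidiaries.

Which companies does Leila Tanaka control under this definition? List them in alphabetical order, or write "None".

Cinder Kft, Fennick plc, Lumen Holdings SpA, Stratus Estates AS, Tessera Kft

Leila holds 85% of Stratus, so Leila controls Stratus.
Leila holds 75% of Cinder, so Leila controls Cinder.
Leila holds 80% of Tessera, so Leila controls Tessera.
Leila holds 65% of Fennick, so Leila controls Fennick.
Cinder and Stratus together hold 90% + 10% = 100% of Lumen, so Leila controls Lumen.
No other company's threshold is met.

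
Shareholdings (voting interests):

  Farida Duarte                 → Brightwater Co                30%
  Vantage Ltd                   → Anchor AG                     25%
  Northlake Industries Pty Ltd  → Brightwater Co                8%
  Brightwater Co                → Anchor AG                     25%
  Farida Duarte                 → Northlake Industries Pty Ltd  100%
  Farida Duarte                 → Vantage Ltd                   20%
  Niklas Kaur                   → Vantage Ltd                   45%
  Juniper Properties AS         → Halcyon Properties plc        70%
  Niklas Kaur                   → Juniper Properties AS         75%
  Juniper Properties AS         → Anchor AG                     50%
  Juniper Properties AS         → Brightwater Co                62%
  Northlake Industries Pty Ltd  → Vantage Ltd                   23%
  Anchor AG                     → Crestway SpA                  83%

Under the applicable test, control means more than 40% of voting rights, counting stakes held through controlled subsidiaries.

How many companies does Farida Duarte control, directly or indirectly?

Farida holds 100% of Northlake, so Farida controls Northlake.
Northlake and Farida together hold 23% + 20% = 43% of Vantage, so Farida controls Vantage.
No other company's threshold is met.
Farida controls 2 companies.

2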